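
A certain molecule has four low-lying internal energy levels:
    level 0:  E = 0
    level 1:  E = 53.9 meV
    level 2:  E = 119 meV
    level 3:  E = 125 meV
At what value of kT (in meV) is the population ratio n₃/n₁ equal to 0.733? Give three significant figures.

n₃/n₁ = exp[−(E₃−E₁)/kT] = 0.733.
⇒ (E₃−E₁)/kT = ln(1/0.733) = ln(1.3643) = 0.31064.
kT = 71.1 meV / 0.31064 = 229 meV.

229 meV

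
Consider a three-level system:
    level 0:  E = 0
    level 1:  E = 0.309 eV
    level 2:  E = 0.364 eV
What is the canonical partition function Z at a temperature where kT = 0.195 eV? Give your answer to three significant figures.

Z = 1.36

Eᵢ/kT = 0, 1.5846, 1.8667.
Z = Σ e^(−Eᵢ/kT) = e^(−0) + e^(−1.5846) + e^(−1.8667) = 1.0000 + 0.20503 + 0.15463 = 1.3597.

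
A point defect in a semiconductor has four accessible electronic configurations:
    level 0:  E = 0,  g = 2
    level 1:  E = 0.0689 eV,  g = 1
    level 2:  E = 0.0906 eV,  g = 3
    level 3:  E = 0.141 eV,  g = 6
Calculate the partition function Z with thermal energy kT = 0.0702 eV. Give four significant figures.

Z = 4.005

Eᵢ/kT = 0, 0.981481, 1.29060, 2.00855.
Z = Σ gᵢe^(−Eᵢ/kT) = 2·e^(−0) + 1·e^(−0.981481) + 3·e^(−1.29060) + 6·e^(−2.00855) = 2.00000 + 0.374756 + 0.825317 + 0.805099 = 4.00517.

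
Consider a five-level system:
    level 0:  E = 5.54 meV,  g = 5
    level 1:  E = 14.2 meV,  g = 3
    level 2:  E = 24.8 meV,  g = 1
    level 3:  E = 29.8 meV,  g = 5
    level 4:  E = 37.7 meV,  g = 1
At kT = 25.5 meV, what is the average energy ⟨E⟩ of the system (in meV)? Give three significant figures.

14.0 meV

Eᵢ/kT = 0.21725, 0.55686, 0.97255, 1.1686, 1.4784.
Z = Σ gᵢe^(−Eᵢ/kT) = 5·e^(−0.21725) + 3·e^(−0.55686) + 1·e^(−0.97255) + 5·e^(−1.1686) + 1·e^(−1.4784) = 4.0236 + 1.7190 + 0.37812 + 1.5540 + 0.22800 = 7.9027.
⟨E⟩ = Σ Eᵢ gᵢe^(−Eᵢ/kT) / Z = (5.54·4.0236 + 14.2·1.7190 + 24.8·0.37812 + 29.8·1.5540 + 37.7·0.22800) / 7.9027 = 14.0 meV.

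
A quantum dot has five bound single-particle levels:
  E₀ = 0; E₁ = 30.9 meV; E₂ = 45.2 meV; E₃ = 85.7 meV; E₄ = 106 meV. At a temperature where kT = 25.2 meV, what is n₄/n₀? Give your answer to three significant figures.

n₄/n₀ = exp[−(E₄−E₀)/kT] = exp(−(106 meV)/(25.2 meV)) = exp(-4.2063) = 0.0149.

0.0149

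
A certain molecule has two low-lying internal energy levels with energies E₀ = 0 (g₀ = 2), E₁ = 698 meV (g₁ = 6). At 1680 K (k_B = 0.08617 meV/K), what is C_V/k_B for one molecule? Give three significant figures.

0.536

k_BT = 0.08617 × 1680 K = 144.77 meV.
Eᵢ/kT = 0, 4.8214.
Z = Σ gᵢe^(−Eᵢ/kT) = 2·e^(−0) + 6·e^(−4.8214) = 2.0000 + 0.048333 = 2.0483.
⟨E⟩ = 16.470 meV, ⟨E²⟩ = 11496 meV².
C_V/k_B = (⟨E²⟩ − ⟨E⟩²)/(kT)² = (11496 − 271.26)/20958 = 0.536.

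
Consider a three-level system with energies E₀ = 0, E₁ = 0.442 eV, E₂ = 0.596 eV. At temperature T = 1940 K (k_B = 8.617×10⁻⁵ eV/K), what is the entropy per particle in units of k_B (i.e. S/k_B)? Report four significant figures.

0.3574

k_BT = 8.617×10⁻⁵ × 1940 K = 0.167170 eV.
Eᵢ/kT = 0, 2.64402, 3.56523.
Z = Σ e^(−Eᵢ/kT) = e^(−0) + e^(−2.64402) + e^(−3.56523) = 1.00000 + 0.0710750 + 0.0282905 = 1.09937.
⟨E⟩ = Σ EᵢPᵢ = 0.0439127 eV.
S/k_B = ln Z + ⟨E⟩/kT = ln(1.09937) + 0.0439127/0.167170 = 0.0947373 + 0.262683 = 0.3574.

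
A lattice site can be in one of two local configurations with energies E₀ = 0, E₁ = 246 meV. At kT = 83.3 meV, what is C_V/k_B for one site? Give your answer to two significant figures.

Eᵢ/kT = 0, 2.953.
Z = Σ e^(−Eᵢ/kT) = e^(−0) + e^(−2.953) = 1.000 + 0.05218 = 1.052.
⟨E⟩ = 12.20 meV, ⟨E²⟩ = 3002 meV².
C_V/k_B = (⟨E²⟩ − ⟨E⟩²)/(kT)² = (3002 − 148.8)/6939 = 0.41.

0.41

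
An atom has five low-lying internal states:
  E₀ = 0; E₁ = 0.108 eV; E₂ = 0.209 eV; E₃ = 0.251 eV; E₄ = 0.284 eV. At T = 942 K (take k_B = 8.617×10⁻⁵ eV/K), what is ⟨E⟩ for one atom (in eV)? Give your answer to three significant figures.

k_BT = 8.617×10⁻⁵ × 942 K = 0.081172 eV.
Eᵢ/kT = 0, 1.3305, 2.5748, 3.0922, 3.4987.
Z = Σ e^(−Eᵢ/kT) = e^(−0) + e^(−1.3305) + e^(−2.5748) + e^(−3.0922) + e^(−3.4987) = 1.0000 + 0.26435 + 0.076169 + 0.045402 + 0.030237 = 1.4162.
⟨E⟩ = Σ Eᵢ e^(−Eᵢ/kT) / Z = (0·1.0000 + 0.108·0.26435 + 0.209·0.076169 + 0.251·0.045402 + 0.284·0.030237) / 1.4162 = 0.0455 eV.

0.0455 eV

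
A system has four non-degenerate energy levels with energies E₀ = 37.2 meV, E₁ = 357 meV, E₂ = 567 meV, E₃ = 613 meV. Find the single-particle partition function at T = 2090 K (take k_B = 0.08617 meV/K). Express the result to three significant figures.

Z = 1.03

k_BT = 0.08617 × 2090 K = 180.10 meV.
Eᵢ/kT = 0.20655, 1.9822, 3.1483, 3.4037.
Z = Σ e^(−Eᵢ/kT) = e^(−0.20655) + e^(−1.9822) + e^(−3.1483) + e^(−3.4037) = 0.81339 + 0.13777 + 0.042925 + 0.033250 = 1.0273.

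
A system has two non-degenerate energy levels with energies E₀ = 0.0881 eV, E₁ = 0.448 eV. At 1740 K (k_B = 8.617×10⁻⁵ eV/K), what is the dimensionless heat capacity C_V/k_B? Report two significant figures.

0.44

k_BT = 8.617×10⁻⁵ × 1740 K = 0.1499 eV.
Eᵢ/kT = 0.5877, 2.989.
Z = Σ e^(−Eᵢ/kT) = e^(−0.5877) + e^(−2.989) = 0.5556 + 0.05034 = 0.6059.
⟨E⟩ = 0.1180 eV, ⟨E²⟩ = 0.02379 eV².
C_V/k_B = (⟨E²⟩ − ⟨E⟩²)/(kT)² = (0.02379 − 0.01392)/0.02247 = 0.44.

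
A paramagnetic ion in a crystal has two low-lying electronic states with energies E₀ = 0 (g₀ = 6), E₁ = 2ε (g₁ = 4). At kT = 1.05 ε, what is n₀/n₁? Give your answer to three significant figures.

n₀/n₁ = (g₀/g₁) exp[−(E₀−E₁)/kT] = (6/4) × exp(−(-2ε)/(1.05ε)) = (6/4) × exp(1.9048) = 10.1.

10.1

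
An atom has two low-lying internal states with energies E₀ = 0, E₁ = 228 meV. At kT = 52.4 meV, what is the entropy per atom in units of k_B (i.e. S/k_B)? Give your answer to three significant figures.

0.0682

Eᵢ/kT = 0, 4.3511.
Z = Σ e^(−Eᵢ/kT) = e^(−0) + e^(−4.3511) = 1.0000 + 0.012893 = 1.0129.
⟨E⟩ = Σ EᵢPᵢ = 2.9022 meV.
S/k_B = ln Z + ⟨E⟩/kT = ln(1.0129) + 2.9022/52.4 = 0.012818 + 0.055385 = 0.0682.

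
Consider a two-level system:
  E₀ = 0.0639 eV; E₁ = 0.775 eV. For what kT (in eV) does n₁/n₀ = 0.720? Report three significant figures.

n₁/n₀ = exp[−(E₁−E₀)/kT] = 0.720.
⇒ (E₁−E₀)/kT = ln(1/0.720) = ln(1.3889) = 0.32851.
kT = 0.7111 eV / 0.32851 = 2.16 eV.

2.16 eV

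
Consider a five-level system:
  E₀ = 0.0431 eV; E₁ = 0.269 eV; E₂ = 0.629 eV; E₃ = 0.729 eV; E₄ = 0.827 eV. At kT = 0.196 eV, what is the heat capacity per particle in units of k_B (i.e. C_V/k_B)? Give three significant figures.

Eᵢ/kT = 0.21990, 1.3724, 3.2092, 3.7194, 4.2194.
Z = Σ e^(−Eᵢ/kT) = e^(−0.21990) + e^(−1.3724) + e^(−3.2092) + e^(−3.7194) + e^(−4.2194) = 0.80260 + 0.25350 + 0.040389 + 0.024249 + 0.014707 = 1.1354.
⟨E⟩ = 0.13918 eV, ⟨E²⟩ = 0.051752 eV².
C_V/k_B = (⟨E²⟩ − ⟨E⟩²)/(kT)² = (0.051752 − 0.019371)/0.038416 = 0.843.

0.843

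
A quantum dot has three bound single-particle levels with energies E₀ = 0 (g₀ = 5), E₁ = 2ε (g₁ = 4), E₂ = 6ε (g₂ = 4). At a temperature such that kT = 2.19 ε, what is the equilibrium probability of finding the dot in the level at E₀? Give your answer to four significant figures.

Eᵢ/kT = 0, 0.913242, 2.73973.
Z = Σ gᵢe^(−Eᵢ/kT) = 5·e^(−0) + 4·e^(−0.913242) + 4·e^(−2.73973) = 5.00000 + 1.60489 + 0.258351 = 6.86324.
P₀ = g₀ e^(−E₀/kT) / Z = 5.00000/6.86324 = 0.7285.

0.7285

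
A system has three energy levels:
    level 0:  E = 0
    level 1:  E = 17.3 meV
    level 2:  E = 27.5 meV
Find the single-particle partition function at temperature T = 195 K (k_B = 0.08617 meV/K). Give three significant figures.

Z = 1.55

k_BT = 0.08617 × 195 K = 16.803 meV.
Eᵢ/kT = 0, 1.0296, 1.6366.
Z = Σ e^(−Eᵢ/kT) = e^(−0) + e^(−1.0296) + e^(−1.6366) = 1.0000 + 0.35715 + 0.19464 = 1.5518.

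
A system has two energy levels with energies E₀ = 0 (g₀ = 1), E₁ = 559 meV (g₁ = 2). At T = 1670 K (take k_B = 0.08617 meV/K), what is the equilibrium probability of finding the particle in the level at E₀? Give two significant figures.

0.96

k_BT = 0.08617 × 1670 K = 143.9 meV.
Eᵢ/kT = 0, 3.885.
Z = Σ gᵢe^(−Eᵢ/kT) = 1·e^(−0) + 2·e^(−3.885) = 1.000 + 0.04110 = 1.041.
P₀ = g₀ e^(−E₀/kT) / Z = 1.000/1.041 = 0.96.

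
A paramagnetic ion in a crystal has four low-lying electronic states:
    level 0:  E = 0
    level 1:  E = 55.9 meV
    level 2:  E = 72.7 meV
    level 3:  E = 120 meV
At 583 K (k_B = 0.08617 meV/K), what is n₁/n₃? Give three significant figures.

3.58

k_BT = 0.08617 × 583 K = 50.237 meV.
n₁/n₃ = exp[−(E₁−E₃)/kT] = exp(−(-64.1 meV)/(50.237 meV)) = exp(1.2760) = 3.58.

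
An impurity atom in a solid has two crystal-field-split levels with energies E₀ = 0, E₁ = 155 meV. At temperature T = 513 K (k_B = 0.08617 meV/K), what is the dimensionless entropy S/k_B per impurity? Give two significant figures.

k_BT = 0.08617 × 513 K = 44.21 meV.
Eᵢ/kT = 0, 3.506.
Z = Σ e^(−Eᵢ/kT) = e^(−0) + e^(−3.506) = 1.000 + 0.03002 = 1.030.
⟨E⟩ = Σ EᵢPᵢ = 4.518 meV.
S/k_B = ln Z + ⟨E⟩/kT = ln(1.030) + 4.518/44.21 = 0.02956 + 0.1022 = 0.13.

0.13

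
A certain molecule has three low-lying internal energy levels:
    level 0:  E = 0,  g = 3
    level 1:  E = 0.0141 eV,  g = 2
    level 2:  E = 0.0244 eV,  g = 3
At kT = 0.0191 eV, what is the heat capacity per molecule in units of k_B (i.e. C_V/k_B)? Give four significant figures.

0.2565

Eᵢ/kT = 0, 0.738220, 1.27749.
Z = Σ gᵢe^(−Eᵢ/kT) = 3·e^(−0) + 2·e^(−0.738220) + 3·e^(−1.27749) = 3.00000 + 0.955928 + 0.836208 = 4.79214.
⟨E⟩ = 0.00707034 eV, ⟨E²⟩ = 0.000143546 eV².
C_V/k_B = (⟨E²⟩ − ⟨E⟩²)/(kT)² = (0.000143546 − 0.0000499897)/0.000364810 = 0.2565.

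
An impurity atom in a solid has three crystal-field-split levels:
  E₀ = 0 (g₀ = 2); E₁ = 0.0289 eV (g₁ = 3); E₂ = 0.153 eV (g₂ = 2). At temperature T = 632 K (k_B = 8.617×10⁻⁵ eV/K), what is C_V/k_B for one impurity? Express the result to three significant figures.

0.265

k_BT = 8.617×10⁻⁵ × 632 K = 0.054459 eV.
Eᵢ/kT = 0, 0.53067, 2.8095.
Z = Σ gᵢe^(−Eᵢ/kT) = 2·e^(−0) + 3·e^(−0.53067) + 2·e^(−2.8095) = 2.0000 + 1.7646 + 0.12047 = 3.8851.
⟨E⟩ = 0.017871 eV, ⟨E²⟩ = 0.0011052 eV².
C_V/k_B = (⟨E²⟩ − ⟨E⟩²)/(kT)² = (0.0011052 − 0.00031937)/0.0029658 = 0.265.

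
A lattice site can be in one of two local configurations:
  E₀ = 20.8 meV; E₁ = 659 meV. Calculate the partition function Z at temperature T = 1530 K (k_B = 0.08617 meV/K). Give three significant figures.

k_BT = 0.08617 × 1530 K = 131.84 meV.
Eᵢ/kT = 0.15777, 4.9985.
Z = Σ e^(−Eᵢ/kT) = e^(−0.15777) + e^(−4.9985) = 0.85405 + 0.0067481 = 0.86080.

Z = 0.861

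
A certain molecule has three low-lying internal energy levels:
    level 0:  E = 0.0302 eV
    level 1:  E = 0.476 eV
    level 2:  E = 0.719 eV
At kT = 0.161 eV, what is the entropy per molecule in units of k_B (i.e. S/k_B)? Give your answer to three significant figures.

0.290

Eᵢ/kT = 0.18758, 2.9565, 4.4658.
Z = Σ e^(−Eᵢ/kT) = e^(−0.18758) + e^(−2.9565) + e^(−4.4658) = 0.82896 + 0.052001 + 0.011495 = 0.89246.
⟨E⟩ = Σ EᵢPᵢ = 0.065047 eV.
S/k_B = ln Z + ⟨E⟩/kT = ln(0.89246) + 0.065047/0.161 = -0.11377 + 0.40402 = 0.290.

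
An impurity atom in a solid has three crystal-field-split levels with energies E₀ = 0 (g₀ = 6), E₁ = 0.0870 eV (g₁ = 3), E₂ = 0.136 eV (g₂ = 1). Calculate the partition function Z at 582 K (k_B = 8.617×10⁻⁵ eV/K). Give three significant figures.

k_BT = 8.617×10⁻⁵ × 582 K = 0.050151 eV.
Eᵢ/kT = 0, 1.7348, 2.7118.
Z = Σ gᵢe^(−Eᵢ/kT) = 6·e^(−0) + 3·e^(−1.7348) + 1·e^(−2.7118) = 6.0000 + 0.52931 + 0.066417 = 6.5957.

Z = 6.60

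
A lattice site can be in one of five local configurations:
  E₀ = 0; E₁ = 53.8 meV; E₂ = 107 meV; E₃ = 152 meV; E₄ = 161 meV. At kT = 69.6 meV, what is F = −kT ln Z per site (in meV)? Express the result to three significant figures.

-44.2 meV

Eᵢ/kT = 0, 0.77299, 1.5374, 2.1839, 2.3132.
Z = Σ e^(−Eᵢ/kT) = e^(−0) + e^(−0.77299) + e^(−1.5374) + e^(−2.1839) + e^(−2.3132) = 1.0000 + 0.46163 + 0.21494 + 0.11260 + 0.098944 = 1.8881.
F = −kT ln Z = −69.6 × ln(1.8881) = −69.6 × 0.63557 = -44.2 meV.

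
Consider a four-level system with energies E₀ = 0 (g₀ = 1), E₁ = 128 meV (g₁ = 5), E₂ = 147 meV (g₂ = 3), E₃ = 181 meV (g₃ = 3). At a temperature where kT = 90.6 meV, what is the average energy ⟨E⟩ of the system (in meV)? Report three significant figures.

Eᵢ/kT = 0, 1.4128, 1.6225, 1.9978.
Z = Σ gᵢe^(−Eᵢ/kT) = 1·e^(−0) + 5·e^(−1.4128) + 3·e^(−1.6225) + 3·e^(−1.9978) = 1.0000 + 1.2173 + 0.59221 + 0.40690 = 3.2164.
⟨E⟩ = Σ Eᵢ gᵢe^(−Eᵢ/kT) / Z = (0·1.0000 + 128·1.2173 + 147·0.59221 + 181·0.40690) / 3.2164 = 98.4 meV.

98.4 meV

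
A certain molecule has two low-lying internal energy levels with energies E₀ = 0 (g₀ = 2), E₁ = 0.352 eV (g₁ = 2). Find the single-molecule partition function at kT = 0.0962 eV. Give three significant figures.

Z = 2.05

Eᵢ/kT = 0, 3.6590.
Z = Σ gᵢe^(−Eᵢ/kT) = 2·e^(−0) + 2·e^(−3.6590) = 2.0000 + 0.051517 = 2.0515.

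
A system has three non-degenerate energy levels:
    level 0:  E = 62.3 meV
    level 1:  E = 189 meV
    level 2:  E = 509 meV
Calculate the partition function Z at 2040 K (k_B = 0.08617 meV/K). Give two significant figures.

Z = 1.1

k_BT = 0.08617 × 2040 K = 175.8 meV.
Eᵢ/kT = 0.3544, 1.075, 2.895.
Z = Σ e^(−Eᵢ/kT) = e^(−0.3544) + e^(−1.075) + e^(−2.895) = 0.7016 + 0.3413 + 0.05530 = 1.098.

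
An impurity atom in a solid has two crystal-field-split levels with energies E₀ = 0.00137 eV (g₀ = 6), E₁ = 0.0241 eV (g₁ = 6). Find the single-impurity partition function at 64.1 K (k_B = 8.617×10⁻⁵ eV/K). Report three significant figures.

Z = 4.76

k_BT = 8.617×10⁻⁵ × 64.1 K = 0.0055235 eV.
Eᵢ/kT = 0.24803, 4.3632.
Z = Σ gᵢe^(−Eᵢ/kT) = 6·e^(−0.24803) + 6·e^(−4.3632) = 4.6820 + 0.076425 = 4.7584.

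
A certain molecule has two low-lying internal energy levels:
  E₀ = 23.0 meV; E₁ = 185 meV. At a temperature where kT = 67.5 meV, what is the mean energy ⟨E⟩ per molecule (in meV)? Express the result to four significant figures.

36.47 meV

Eᵢ/kT = 0.340741, 2.74074.
Z = Σ e^(−Eᵢ/kT) = e^(−0.340741) + e^(−2.74074) = 0.711243 + 0.0645226 = 0.775766.
⟨E⟩ = Σ Eᵢ e^(−Eᵢ/kT) / Z = (23.0·0.711243 + 185·0.0645226) / 0.775766 = 36.47 meV.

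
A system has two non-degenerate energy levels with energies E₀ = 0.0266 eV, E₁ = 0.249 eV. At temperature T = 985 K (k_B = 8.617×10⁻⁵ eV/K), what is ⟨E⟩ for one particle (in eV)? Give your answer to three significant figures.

0.0417 eV

k_BT = 8.617×10⁻⁵ × 985 K = 0.084877 eV.
Eᵢ/kT = 0.31339, 2.9337.
Z = Σ e^(−Eᵢ/kT) = e^(−0.31339) + e^(−2.9337) = 0.73096 + 0.053200 = 0.78416.
⟨E⟩ = Σ Eᵢ e^(−Eᵢ/kT) / Z = (0.0266·0.73096 + 0.249·0.053200) / 0.78416 = 0.0417 eV.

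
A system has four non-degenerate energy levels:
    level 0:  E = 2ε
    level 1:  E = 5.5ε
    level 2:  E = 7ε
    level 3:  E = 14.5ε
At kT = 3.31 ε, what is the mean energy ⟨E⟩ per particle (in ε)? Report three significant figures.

Eᵢ/kT = 0.60423, 1.6616, 2.1148, 4.3807.
Z = Σ e^(−Eᵢ/kT) = e^(−0.60423) + e^(−1.6616) + e^(−2.1148) + e^(−4.3807) = 0.54650 + 0.18984 + 0.12066 + 0.012517 = 0.86952.
⟨E⟩ = Σ Eᵢ e^(−Eᵢ/kT) / Z = (2·0.54650 + 5.5·0.18984 + 7·0.12066 + 14.5·0.012517) / 0.86952 = 3.64 ε.

3.64 ε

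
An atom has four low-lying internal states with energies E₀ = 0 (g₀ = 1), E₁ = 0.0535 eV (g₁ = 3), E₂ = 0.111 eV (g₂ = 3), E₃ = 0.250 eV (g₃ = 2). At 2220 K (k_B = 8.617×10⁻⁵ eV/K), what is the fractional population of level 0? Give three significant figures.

0.182

k_BT = 8.617×10⁻⁵ × 2220 K = 0.19130 eV.
Eᵢ/kT = 0, 0.27967, 0.58024, 1.3068.
Z = Σ gᵢe^(−Eᵢ/kT) = 1·e^(−0) + 3·e^(−0.27967) + 3·e^(−0.58024) + 2·e^(−1.3068) = 1.0000 + 2.2681 + 1.6793 + 0.54137 = 5.4888.
P₀ = g₀ e^(−E₀/kT) / Z = 1.0000/5.4888 = 0.182.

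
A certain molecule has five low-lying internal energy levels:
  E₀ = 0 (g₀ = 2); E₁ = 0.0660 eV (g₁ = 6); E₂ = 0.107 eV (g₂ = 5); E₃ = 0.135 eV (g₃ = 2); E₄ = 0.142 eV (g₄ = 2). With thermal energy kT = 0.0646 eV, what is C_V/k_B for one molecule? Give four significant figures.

Eᵢ/kT = 0, 1.02167, 1.65635, 2.08978, 2.19814.
Z = Σ gᵢe^(−Eᵢ/kT) = 2·e^(−0) + 6·e^(−1.02167) + 5·e^(−1.65635) + 2·e^(−2.08978) + 2·e^(−2.19814) = 2.00000 + 2.15996 + 0.954171 + 0.247429 + 0.222019 = 5.58358.
⟨E⟩ = 0.0554453 eV, ⟨E²⟩ = 0.00525098 eV².
C_V/k_B = (⟨E²⟩ − ⟨E⟩²)/(kT)² = (0.00525098 − 0.00307418)/0.00417316 = 0.5216.

0.5216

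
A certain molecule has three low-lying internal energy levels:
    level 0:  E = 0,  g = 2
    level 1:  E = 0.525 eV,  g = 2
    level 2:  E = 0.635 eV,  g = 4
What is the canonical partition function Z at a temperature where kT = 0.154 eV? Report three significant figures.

Z = 2.13

Eᵢ/kT = 0, 3.4091, 4.1234.
Z = Σ gᵢe^(−Eᵢ/kT) = 2·e^(−0) + 2·e^(−3.4091) + 4·e^(−4.1234) = 2.0000 + 0.066142 + 0.064758 = 2.1309.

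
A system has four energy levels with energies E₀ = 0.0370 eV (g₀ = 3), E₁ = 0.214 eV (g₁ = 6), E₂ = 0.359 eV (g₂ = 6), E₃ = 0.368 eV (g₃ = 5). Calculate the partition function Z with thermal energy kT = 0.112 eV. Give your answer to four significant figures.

Z = 3.474

Eᵢ/kT = 0.330357, 1.91071, 3.20536, 3.28571.
Z = Σ gᵢe^(−Eᵢ/kT) = 3·e^(−0.330357) + 6·e^(−1.91071) + 6·e^(−3.20536) + 5·e^(−3.28571) = 2.15600 + 0.887852 + 0.243266 + 0.187070 = 3.47419.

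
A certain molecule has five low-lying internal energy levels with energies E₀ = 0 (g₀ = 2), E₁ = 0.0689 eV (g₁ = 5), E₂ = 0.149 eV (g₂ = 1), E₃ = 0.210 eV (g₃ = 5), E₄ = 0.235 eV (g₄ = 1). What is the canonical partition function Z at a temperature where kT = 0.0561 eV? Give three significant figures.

Z = 3.67

Eᵢ/kT = 0, 1.2282, 2.6560, 3.7433, 4.1889.
Z = Σ gᵢe^(−Eᵢ/kT) = 2·e^(−0) + 5·e^(−1.2282) + 1·e^(−2.6560) + 5·e^(−3.7433) + 1·e^(−4.1889) = 2.0000 + 1.4641 + 0.070229 + 0.11838 + 0.015163 = 3.6679.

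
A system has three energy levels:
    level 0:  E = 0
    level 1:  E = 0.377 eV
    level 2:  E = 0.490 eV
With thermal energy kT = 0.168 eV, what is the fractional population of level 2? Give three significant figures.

Eᵢ/kT = 0, 2.2440, 2.9167.
Z = Σ e^(−Eᵢ/kT) = e^(−0) + e^(−2.2440) + e^(−2.9167) = 1.0000 + 0.10603 + 0.054112 = 1.1601.
P₂ = e^(−E₂/kT) / Z = 0.054112/1.1601 = 0.0466.

0.0466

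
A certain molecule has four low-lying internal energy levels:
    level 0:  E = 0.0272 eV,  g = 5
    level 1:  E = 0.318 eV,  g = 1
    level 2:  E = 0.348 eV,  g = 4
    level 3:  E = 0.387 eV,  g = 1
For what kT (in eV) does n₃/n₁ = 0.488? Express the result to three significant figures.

0.0962 eV

n₃/n₁ = (g₃/g₁) exp[−(E₃−E₁)/kT] = 0.488.
⇒ (E₃−E₁)/kT = ln((1/1)/0.488) = ln(2.0492) = 0.71745.
kT = 0.069 eV / 0.71745 = 0.0962 eV.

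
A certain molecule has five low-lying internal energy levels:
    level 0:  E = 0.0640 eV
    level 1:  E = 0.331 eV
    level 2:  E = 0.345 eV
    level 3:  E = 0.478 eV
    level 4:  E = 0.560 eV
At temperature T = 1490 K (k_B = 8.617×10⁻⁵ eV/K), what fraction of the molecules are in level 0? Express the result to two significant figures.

0.77

k_BT = 8.617×10⁻⁵ × 1490 K = 0.1284 eV.
Eᵢ/kT = 0.4984, 2.578, 2.687, 3.723, 4.361.
Z = Σ e^(−Eᵢ/kT) = e^(−0.4984) + e^(−2.578) + e^(−2.687) + e^(−3.723) + e^(−4.361) = 0.6075 + 0.07593 + 0.06808 + 0.02416 + 0.01277 = 0.7884.
P₀ = e^(−E₀/kT) / Z = 0.6075/0.7884 = 0.77.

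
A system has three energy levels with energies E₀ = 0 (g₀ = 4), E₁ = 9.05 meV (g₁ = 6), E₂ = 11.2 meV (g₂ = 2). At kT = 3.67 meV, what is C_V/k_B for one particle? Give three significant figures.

Eᵢ/kT = 0, 2.4659, 3.0518.
Z = Σ gᵢe^(−Eᵢ/kT) = 4·e^(−0) + 6·e^(−2.4659) + 2·e^(−3.0518) = 4.0000 + 0.50959 + 0.094548 = 4.6041.
⟨E⟩ = 1.2317 meV, ⟨E²⟩ = 11.641 meV².
C_V/k_B = (⟨E²⟩ − ⟨E⟩²)/(kT)² = (11.641 − 1.5171)/13.469 = 0.752.

0.752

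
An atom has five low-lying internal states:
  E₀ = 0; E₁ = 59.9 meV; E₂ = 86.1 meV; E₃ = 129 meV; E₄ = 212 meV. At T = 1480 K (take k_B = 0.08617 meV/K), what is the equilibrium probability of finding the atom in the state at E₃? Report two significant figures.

k_BT = 0.08617 × 1480 K = 127.5 meV.
Eᵢ/kT = 0, 0.4698, 0.6753, 1.012, 1.663.
Z = Σ e^(−Eᵢ/kT) = e^(−0) + e^(−0.4698) + e^(−0.6753) + e^(−1.012) + e^(−1.663) = 1.000 + 0.6251 + 0.5090 + 0.3635 + 0.1896 = 2.687.
P₃ = e^(−E₃/kT) / Z = 0.3635/2.687 = 0.14.

0.14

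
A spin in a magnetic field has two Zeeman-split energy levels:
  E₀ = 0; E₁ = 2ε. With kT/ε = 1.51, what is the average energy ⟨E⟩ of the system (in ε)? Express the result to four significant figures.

Eᵢ/kT = 0, 1.32450.
Z = Σ e^(−Eᵢ/kT) = e^(−0) + e^(−1.32450) = 1.00000 + 0.265936 = 1.26594.
⟨E⟩ = Σ Eᵢ e^(−Eᵢ/kT) / Z = (0·1.00000 + 2·0.265936) / 1.26594 = 0.4201 ε.

0.4201 ε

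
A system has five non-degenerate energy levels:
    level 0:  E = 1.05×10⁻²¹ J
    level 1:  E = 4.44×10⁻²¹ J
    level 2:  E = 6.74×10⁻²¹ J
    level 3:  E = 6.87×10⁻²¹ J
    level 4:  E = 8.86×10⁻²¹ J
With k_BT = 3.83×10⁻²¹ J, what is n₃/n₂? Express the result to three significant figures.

0.967

n₃/n₂ = exp[−(E₃−E₂)/kT] = exp(−(0.13 ×10⁻²¹ J)/(3.83 ×10⁻²¹ J)) = exp(-0.033943) = 0.967.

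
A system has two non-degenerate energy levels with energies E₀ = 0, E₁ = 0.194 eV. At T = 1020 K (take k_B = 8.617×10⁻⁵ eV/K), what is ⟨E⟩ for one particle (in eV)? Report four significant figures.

k_BT = 8.617×10⁻⁵ × 1020 K = 0.0878934 eV.
Eᵢ/kT = 0, 2.20722.
Z = Σ e^(−Eᵢ/kT) = e^(−0) + e^(−2.20722) = 1.00000 + 0.110006 = 1.11001.
⟨E⟩ = Σ Eᵢ e^(−Eᵢ/kT) / Z = (0·1.00000 + 0.194·0.110006) / 1.11001 = 0.01923 eV.

0.01923 eV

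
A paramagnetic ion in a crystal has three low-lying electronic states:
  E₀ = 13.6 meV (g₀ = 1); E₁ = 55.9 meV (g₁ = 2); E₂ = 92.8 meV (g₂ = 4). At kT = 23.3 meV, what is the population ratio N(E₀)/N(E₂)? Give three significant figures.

7.48

n₀/n₂ = (g₀/g₂) exp[−(E₀−E₂)/kT] = (1/4) × exp(−(-79.2 meV)/(23.3 meV)) = (1/4) × exp(3.3991) = 7.48.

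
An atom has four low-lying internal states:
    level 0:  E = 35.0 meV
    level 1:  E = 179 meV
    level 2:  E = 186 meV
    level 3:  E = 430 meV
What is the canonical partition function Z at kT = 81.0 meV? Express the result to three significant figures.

Eᵢ/kT = 0.43210, 2.2099, 2.2963, 5.3086.
Z = Σ e^(−Eᵢ/kT) = e^(−0.43210) + e^(−2.2099) + e^(−2.2963) + e^(−5.3086) = 0.64914 + 0.10971 + 0.10063 + 0.0049489 = 0.86443.

Z = 0.864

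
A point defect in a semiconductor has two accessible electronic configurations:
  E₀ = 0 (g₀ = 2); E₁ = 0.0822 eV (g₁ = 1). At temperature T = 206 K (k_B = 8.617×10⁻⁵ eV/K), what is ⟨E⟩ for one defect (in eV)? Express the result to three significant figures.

0.000399 eV

k_BT = 8.617×10⁻⁵ × 206 K = 0.017751 eV.
Eᵢ/kT = 0, 4.6307.
Z = Σ gᵢe^(−Eᵢ/kT) = 2·e^(−0) + 1·e^(−4.6307) = 2.0000 + 0.0097479 = 2.0097.
⟨E⟩ = Σ Eᵢ gᵢe^(−Eᵢ/kT) / Z = (0·2.0000 + 0.0822·0.0097479) / 2.0097 = 0.000399 eV.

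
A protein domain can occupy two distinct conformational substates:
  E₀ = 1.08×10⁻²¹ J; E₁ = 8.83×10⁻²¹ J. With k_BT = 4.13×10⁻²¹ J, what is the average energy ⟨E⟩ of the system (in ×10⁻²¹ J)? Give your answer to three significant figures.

Eᵢ/kT = 0.26150, 2.1380.
Z = Σ e^(−Eᵢ/kT) = e^(−0.26150) + e^(−2.1380) = 0.76990 + 0.11789 = 0.88779.
⟨E⟩ = Σ Eᵢ e^(−Eᵢ/kT) / Z = (1.08·0.76990 + 8.83·0.11789) / 0.88779 = 2.11 ×10⁻²¹ J.

2.11 ×10⁻²¹ J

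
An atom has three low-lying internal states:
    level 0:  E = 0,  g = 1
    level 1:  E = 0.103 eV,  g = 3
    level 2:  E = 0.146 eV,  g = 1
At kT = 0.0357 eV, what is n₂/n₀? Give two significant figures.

0.017

n₂/n₀ = (g₂/g₀) exp[−(E₂−E₀)/kT] = (1/1) × exp(−(0.146 eV)/(0.0357 eV)) = (1/1) × exp(-4.090) = 0.017.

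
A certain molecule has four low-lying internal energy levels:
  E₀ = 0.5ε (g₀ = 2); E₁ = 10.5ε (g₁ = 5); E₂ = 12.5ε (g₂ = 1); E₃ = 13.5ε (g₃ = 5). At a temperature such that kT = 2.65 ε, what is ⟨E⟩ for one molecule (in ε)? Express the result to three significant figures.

Eᵢ/kT = 0.18868, 3.9623, 4.7170, 5.0943.
Z = Σ gᵢe^(−Eᵢ/kT) = 2·e^(−0.18868) + 5·e^(−3.9623) + 1·e^(−4.7170) + 5·e^(−5.0943) = 1.6561 + 0.095097 + 0.0089420 + 0.030658 = 1.7908.
⟨E⟩ = Σ Eᵢ gᵢe^(−Eᵢ/kT) / Z = (0.5·1.6561 + 10.5·0.095097 + 12.5·0.0089420 + 13.5·0.030658) / 1.7908 = 1.31 ε.

1.31 ε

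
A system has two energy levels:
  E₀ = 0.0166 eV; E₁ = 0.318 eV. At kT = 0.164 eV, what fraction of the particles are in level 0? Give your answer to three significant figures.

0.863

Eᵢ/kT = 0.10122, 1.9390.
Z = Σ e^(−Eᵢ/kT) = e^(−0.10122) + e^(−1.9390) = 0.90373 + 0.14385 = 1.0476.
P₀ = e^(−E₀/kT) / Z = 0.90373/1.0476 = 0.863.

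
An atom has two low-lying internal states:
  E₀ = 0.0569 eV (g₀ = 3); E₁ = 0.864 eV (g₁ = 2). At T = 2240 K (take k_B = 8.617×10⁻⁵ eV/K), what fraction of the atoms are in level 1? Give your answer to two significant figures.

k_BT = 8.617×10⁻⁵ × 2240 K = 0.1930 eV.
Eᵢ/kT = 0.2948, 4.477.
Z = Σ gᵢe^(−Eᵢ/kT) = 3·e^(−0.2948) + 2·e^(−4.477) = 2.234 + 0.02273 = 2.257.
P₁ = g₁ e^(−E₁/kT) / Z = 0.02273/2.257 = 0.010.

0.010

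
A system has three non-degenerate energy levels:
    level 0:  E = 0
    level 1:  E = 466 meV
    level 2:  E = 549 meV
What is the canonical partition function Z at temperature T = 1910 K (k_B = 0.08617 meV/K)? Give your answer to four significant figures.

Z = 1.095

k_BT = 0.08617 × 1910 K = 164.585 meV.
Eᵢ/kT = 0, 2.83136, 3.33566.
Z = Σ e^(−Eᵢ/kT) = e^(−0) + e^(−2.83136) + e^(−3.33566) = 1.00000 + 0.0589327 + 0.0355911 = 1.09452.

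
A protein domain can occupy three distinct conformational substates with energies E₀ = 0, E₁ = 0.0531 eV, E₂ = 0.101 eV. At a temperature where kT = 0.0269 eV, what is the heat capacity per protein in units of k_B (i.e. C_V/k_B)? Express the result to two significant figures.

Eᵢ/kT = 0, 1.974, 3.755.
Z = Σ e^(−Eᵢ/kT) = e^(−0) + e^(−1.974) + e^(−3.755) = 1.000 + 0.1389 + 0.02340 = 1.162.
⟨E⟩ = 0.008381 eV, ⟨E²⟩ = 0.0005425 eV².
C_V/k_B = (⟨E²⟩ − ⟨E⟩²)/(kT)² = (0.0005425 − 0.00007024)/0.0007236 = 0.65.

0.65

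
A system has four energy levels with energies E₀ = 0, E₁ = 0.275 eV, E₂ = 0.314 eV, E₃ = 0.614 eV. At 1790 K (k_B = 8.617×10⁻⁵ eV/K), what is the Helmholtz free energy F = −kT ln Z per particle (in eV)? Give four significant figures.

k_BT = 8.617×10⁻⁵ × 1790 K = 0.154244 eV.
Eᵢ/kT = 0, 1.78289, 2.03574, 3.98071.
Z = Σ e^(−Eᵢ/kT) = e^(−0) + e^(−1.78289) + e^(−2.03574) + e^(−3.98071) = 1.00000 + 0.168151 + 0.130584 + 0.0186724 = 1.31741.
F = −kT ln Z = −0.154244 × ln(1.31741) = −0.154244 × 0.275668 = -0.04252 eV.

-0.04252 eV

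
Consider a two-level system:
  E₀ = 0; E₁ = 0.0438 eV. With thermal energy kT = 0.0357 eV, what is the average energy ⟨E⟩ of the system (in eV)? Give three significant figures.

Eᵢ/kT = 0, 1.2269.
Z = Σ e^(−Eᵢ/kT) = e^(−0) + e^(−1.2269) = 1.0000 + 0.29320 = 1.2932.
⟨E⟩ = Σ Eᵢ e^(−Eᵢ/kT) / Z = (0·1.0000 + 0.0438·0.29320) / 1.2932 = 0.00993 eV.

0.00993 eV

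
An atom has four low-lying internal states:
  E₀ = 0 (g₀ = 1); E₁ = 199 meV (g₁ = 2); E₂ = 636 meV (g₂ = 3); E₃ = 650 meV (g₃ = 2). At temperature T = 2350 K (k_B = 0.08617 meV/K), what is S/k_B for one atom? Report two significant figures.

1.4

k_BT = 0.08617 × 2350 K = 202.5 meV.
Eᵢ/kT = 0, 0.9827, 3.141, 3.210.
Z = Σ gᵢe^(−Eᵢ/kT) = 1·e^(−0) + 2·e^(−0.9827) + 3·e^(−3.141) + 2·e^(−3.210) = 1.000 + 0.7486 + 0.1297 + 0.08071 = 1.959.
⟨E⟩ = Σ EᵢPᵢ = 144.9 meV.
S/k_B = ln Z + ⟨E⟩/kT = ln(1.959) + 144.9/202.5 = 0.6724 + 0.7156 = 1.4.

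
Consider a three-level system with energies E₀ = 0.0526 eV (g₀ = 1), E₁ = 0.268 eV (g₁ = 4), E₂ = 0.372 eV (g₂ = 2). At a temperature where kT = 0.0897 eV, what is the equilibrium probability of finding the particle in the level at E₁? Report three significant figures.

0.255

Eᵢ/kT = 0.58640, 2.9877, 4.1472.
Z = Σ gᵢe^(−Eᵢ/kT) = 1·e^(−0.58640) + 4·e^(−2.9877) + 2·e^(−4.1472) = 0.55633 + 0.20161 + 0.031617 = 0.78956.
P₁ = g₁ e^(−E₁/kT) / Z = 0.20161/0.78956 = 0.255.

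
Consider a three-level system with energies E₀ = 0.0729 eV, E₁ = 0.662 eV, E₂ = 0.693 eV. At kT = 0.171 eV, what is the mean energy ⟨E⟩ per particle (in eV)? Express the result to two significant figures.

0.11 eV

Eᵢ/kT = 0.4263, 3.871, 4.053.
Z = Σ e^(−Eᵢ/kT) = e^(−0.4263) + e^(−3.871) + e^(−4.053) = 0.6529 + 0.02084 + 0.01737 = 0.6911.
⟨E⟩ = Σ Eᵢ e^(−Eᵢ/kT) / Z = (0.0729·0.6529 + 0.662·0.02084 + 0.693·0.01737) / 0.6911 = 0.11 eV.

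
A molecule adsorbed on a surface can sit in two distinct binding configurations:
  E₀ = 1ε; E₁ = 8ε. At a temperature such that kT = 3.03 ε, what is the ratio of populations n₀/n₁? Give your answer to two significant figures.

n₀/n₁ = exp[−(E₀−E₁)/kT] = exp(−(-7ε)/(3.03ε)) = exp(2.310) = 10.

10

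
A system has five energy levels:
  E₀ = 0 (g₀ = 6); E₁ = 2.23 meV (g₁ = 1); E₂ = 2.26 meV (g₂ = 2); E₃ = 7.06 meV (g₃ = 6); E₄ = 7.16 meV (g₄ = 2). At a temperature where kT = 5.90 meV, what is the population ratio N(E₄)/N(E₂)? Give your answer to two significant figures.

0.44

n₄/n₂ = (g₄/g₂) exp[−(E₄−E₂)/kT] = (2/2) × exp(−(4.90 meV)/(5.90 meV)) = (2/2) × exp(-0.8305) = 0.44.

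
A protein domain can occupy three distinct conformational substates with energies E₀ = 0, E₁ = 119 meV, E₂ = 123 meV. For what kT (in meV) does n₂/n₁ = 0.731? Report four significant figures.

12.77 meV

n₂/n₁ = exp[−(E₂−E₁)/kT] = 0.731.
⇒ (E₂−E₁)/kT = ln(1/0.731) = ln(1.36799) = 0.313343.
kT = 4 meV / 0.313343 = 12.77 meV.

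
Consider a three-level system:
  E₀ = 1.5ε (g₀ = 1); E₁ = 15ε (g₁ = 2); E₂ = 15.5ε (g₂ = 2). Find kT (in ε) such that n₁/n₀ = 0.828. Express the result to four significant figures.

n₁/n₀ = (g₁/g₀) exp[−(E₁−E₀)/kT] = 0.828.
⇒ (E₁−E₀)/kT = ln((2/1)/0.828) = ln(2.41546) = 0.881890.
kT = 13.5ε / 0.881890 = 15.31 ε.

15.31 ε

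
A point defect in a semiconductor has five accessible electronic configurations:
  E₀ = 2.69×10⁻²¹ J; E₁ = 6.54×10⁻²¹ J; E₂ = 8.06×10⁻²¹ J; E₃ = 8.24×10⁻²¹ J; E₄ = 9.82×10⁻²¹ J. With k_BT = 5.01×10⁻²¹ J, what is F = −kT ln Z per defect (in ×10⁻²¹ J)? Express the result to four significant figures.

Eᵢ/kT = 0.536926, 1.30539, 1.60878, 1.64471, 1.96008.
Z = Σ e^(−Eᵢ/kT) = e^(−0.536926) + e^(−1.30539) + e^(−1.60878) + e^(−1.64471) + e^(−1.96008) = 0.584542 + 0.271067 + 0.200132 + 0.193069 + 0.140847 = 1.38966.
F = −kT ln Z = −5.01 × ln(1.38966) = −5.01 × 0.329059 = -1.649 ×10⁻²¹ J.

-1.649 ×10⁻²¹ J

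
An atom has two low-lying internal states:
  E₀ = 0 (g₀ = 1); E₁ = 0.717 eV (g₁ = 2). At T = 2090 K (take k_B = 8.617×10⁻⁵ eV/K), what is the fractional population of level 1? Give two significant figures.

k_BT = 8.617×10⁻⁵ × 2090 K = 0.1801 eV.
Eᵢ/kT = 0, 3.981.
Z = Σ gᵢe^(−Eᵢ/kT) = 1·e^(−0) + 2·e^(−3.981) = 1.000 + 0.03733 = 1.037.
P₁ = g₁ e^(−E₁/kT) / Z = 0.03733/1.037 = 0.036.

0.036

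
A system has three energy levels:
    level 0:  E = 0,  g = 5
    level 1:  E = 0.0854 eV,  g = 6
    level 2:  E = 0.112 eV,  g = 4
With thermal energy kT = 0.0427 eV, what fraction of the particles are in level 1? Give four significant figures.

0.1331

Eᵢ/kT = 0, 2.00000, 2.62295.
Z = Σ gᵢe^(−Eᵢ/kT) = 5·e^(−0) + 6·e^(−2.00000) + 4·e^(−2.62295) = 5.00000 + 0.812012 + 0.290354 = 6.10237.
P₁ = g₁ e^(−E₁/kT) / Z = 0.812012/6.10237 = 0.1331.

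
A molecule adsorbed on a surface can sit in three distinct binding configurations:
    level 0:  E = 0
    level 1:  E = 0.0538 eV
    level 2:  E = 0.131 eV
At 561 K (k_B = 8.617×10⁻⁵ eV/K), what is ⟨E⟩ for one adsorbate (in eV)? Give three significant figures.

0.0189 eV

k_BT = 8.617×10⁻⁵ × 561 K = 0.048341 eV.
Eᵢ/kT = 0, 1.1129, 2.7099.
Z = Σ e^(−Eᵢ/kT) = e^(−0) + e^(−1.1129) + e^(−2.7099) = 1.0000 + 0.32860 + 0.066543 = 1.3951.
⟨E⟩ = Σ Eᵢ e^(−Eᵢ/kT) / Z = (0·1.0000 + 0.0538·0.32860 + 0.131·0.066543) / 1.3951 = 0.0189 eV.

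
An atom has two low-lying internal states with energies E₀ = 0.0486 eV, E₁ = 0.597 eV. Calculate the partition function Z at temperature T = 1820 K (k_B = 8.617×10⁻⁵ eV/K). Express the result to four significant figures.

k_BT = 8.617×10⁻⁵ × 1820 K = 0.156829 eV.
Eᵢ/kT = 0.309892, 3.80669.
Z = Σ e^(−Eᵢ/kT) = e^(−0.309892) + e^(−3.80669) = 0.733526 + 0.0222216 = 0.755748.

Z = 0.7557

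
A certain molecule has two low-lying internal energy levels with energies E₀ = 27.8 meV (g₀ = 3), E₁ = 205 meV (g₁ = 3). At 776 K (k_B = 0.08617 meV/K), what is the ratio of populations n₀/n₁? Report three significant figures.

k_BT = 0.08617 × 776 K = 66.868 meV.
n₀/n₁ = (g₀/g₁) exp[−(E₀−E₁)/kT] = (3/3) × exp(−(-177.2 meV)/(66.868 meV)) = (3/3) × exp(2.6500) = 14.2.

14.2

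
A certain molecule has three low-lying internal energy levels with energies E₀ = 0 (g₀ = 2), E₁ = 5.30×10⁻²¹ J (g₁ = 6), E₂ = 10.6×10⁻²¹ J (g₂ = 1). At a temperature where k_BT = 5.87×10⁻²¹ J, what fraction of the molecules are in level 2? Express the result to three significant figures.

0.0358

Eᵢ/kT = 0, 0.90290, 1.8058.
Z = Σ gᵢe^(−Eᵢ/kT) = 2·e^(−0) + 6·e^(−0.90290) + 1·e^(−1.8058) = 2.0000 + 2.4324 + 0.16434 = 4.5967.
P₂ = g₂ e^(−E₂/kT) / Z = 0.16434/4.5967 = 0.0358.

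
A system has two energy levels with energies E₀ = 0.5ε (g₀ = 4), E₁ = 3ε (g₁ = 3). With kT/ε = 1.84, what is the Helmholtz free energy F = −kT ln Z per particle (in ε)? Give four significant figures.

Eᵢ/kT = 0.271739, 1.63043.
Z = Σ gᵢe^(−Eᵢ/kT) = 4·e^(−0.271739) + 3·e^(−1.63043) = 3.04821 + 0.587536 = 3.63575.
F = −kT ln Z = −1.84 × ln(3.63575) = −1.84 × 1.29082 = -2.375 ε.

-2.375 ε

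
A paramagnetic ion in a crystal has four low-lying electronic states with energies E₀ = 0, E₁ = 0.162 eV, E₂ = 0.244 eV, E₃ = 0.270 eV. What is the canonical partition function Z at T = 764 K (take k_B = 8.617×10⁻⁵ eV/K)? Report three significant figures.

k_BT = 8.617×10⁻⁵ × 764 K = 0.065834 eV.
Eᵢ/kT = 0, 2.4607, 3.7063, 4.1012.
Z = Σ e^(−Eᵢ/kT) = e^(−0) + e^(−2.4607) + e^(−3.7063) + e^(−4.1012) = 1.0000 + 0.085375 + 0.024568 + 0.016553 = 1.1265.

Z = 1.13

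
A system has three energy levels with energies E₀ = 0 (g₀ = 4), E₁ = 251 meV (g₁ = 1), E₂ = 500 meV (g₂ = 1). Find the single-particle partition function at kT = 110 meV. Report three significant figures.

Z = 4.11

Eᵢ/kT = 0, 2.2818, 4.5455.
Z = Σ gᵢe^(−Eᵢ/kT) = 4·e^(−0) + 1·e^(−2.2818) + 1·e^(−4.5455) = 4.0000 + 0.10210 + 0.010615 = 4.1127.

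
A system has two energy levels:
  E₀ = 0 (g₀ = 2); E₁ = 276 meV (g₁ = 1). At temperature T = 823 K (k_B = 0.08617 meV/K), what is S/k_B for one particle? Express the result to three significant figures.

k_BT = 0.08617 × 823 K = 70.918 meV.
Eᵢ/kT = 0, 3.8918.
Z = Σ gᵢe^(−Eᵢ/kT) = 2·e^(−0) + 1·e^(−3.8918) = 2.0000 + 0.020409 = 2.0204.
⟨E⟩ = Σ EᵢPᵢ = 2.7880 meV.
S/k_B = ln Z + ⟨E⟩/kT = ln(2.0204) + 2.7880/70.918 = 0.70330 + 0.039313 = 0.743.

0.743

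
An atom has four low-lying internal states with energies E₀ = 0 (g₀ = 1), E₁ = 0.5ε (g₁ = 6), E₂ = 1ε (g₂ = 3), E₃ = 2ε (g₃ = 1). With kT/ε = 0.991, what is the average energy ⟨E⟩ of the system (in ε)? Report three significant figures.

0.542 ε

Eᵢ/kT = 0, 0.50454, 1.0091, 2.0182.
Z = Σ gᵢe^(−Eᵢ/kT) = 1·e^(−0) + 6·e^(−0.50454) + 3·e^(−1.0091) + 1·e^(−2.0182) = 1.0000 + 3.6227 + 1.0936 + 0.13289 = 5.8492.
⟨E⟩ = Σ Eᵢ gᵢe^(−Eᵢ/kT) / Z = (0·1.0000 + 0.5·3.6227 + 1·1.0936 + 2·0.13289) / 5.8492 = 0.542 ε.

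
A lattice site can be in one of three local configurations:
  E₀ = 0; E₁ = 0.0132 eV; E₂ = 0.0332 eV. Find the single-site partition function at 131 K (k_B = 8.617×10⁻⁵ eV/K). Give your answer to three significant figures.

k_BT = 8.617×10⁻⁵ × 131 K = 0.011288 eV.
Eᵢ/kT = 0, 1.1694, 2.9412.
Z = Σ e^(−Eᵢ/kT) = e^(−0) + e^(−1.1694) + e^(−2.9412) = 1.0000 + 0.31055 + 0.052802 = 1.3634.

Z = 1.36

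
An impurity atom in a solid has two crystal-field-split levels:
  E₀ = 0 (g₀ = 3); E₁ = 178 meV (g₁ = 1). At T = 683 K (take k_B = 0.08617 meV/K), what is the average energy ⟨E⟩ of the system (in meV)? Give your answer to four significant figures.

2.837 meV

k_BT = 0.08617 × 683 K = 58.8541 meV.
Eᵢ/kT = 0, 3.02443.
Z = Σ gᵢe^(−Eᵢ/kT) = 3·e^(−0) + 1·e^(−3.02443) = 3.00000 + 0.0485855 = 3.04859.
⟨E⟩ = Σ Eᵢ gᵢe^(−Eᵢ/kT) / Z = (0·3.00000 + 178·0.0485855) / 3.04859 = 2.837 meV.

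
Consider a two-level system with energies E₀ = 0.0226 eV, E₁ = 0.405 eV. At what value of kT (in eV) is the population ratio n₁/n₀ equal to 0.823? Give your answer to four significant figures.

n₁/n₀ = exp[−(E₁−E₀)/kT] = 0.823.
⇒ (E₁−E₀)/kT = ln(1/0.823) = ln(1.21507) = 0.194802.
kT = 0.3824 eV / 0.194802 = 1.963 eV.

1.963 eV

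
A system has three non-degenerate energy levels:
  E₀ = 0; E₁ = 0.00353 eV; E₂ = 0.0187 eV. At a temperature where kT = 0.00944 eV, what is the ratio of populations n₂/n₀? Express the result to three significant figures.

n₂/n₀ = exp[−(E₂−E₀)/kT] = exp(−(0.0187 eV)/(0.00944 eV)) = exp(-1.9809) = 0.138.

0.138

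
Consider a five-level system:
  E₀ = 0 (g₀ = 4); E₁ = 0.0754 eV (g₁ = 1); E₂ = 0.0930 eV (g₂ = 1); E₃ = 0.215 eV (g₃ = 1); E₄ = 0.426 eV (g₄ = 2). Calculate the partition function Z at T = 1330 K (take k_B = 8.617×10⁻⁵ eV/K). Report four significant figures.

k_BT = 8.617×10⁻⁵ × 1330 K = 0.114606 eV.
Eᵢ/kT = 0, 0.657906, 0.811476, 1.87599, 3.71708.
Z = Σ gᵢe^(−Eᵢ/kT) = 4·e^(−0) + 1·e^(−0.657906) + 1·e^(−0.811476) + 1·e^(−1.87599) + 2·e^(−3.71708) = 4.00000 + 0.517935 + 0.444202 + 0.153203 + 0.0486097 = 5.16395.

Z = 5.164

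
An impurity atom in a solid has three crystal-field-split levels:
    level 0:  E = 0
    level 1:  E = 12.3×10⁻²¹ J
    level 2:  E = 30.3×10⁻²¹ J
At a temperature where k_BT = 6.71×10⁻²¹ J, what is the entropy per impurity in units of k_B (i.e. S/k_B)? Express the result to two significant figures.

Eᵢ/kT = 0, 1.833, 4.516.
Z = Σ e^(−Eᵢ/kT) = e^(−0) + e^(−1.833) + e^(−4.516) = 1.000 + 0.1599 + 0.01093 = 1.171.
⟨E⟩ = Σ EᵢPᵢ = 1.962 ×10⁻²¹ J.
S/k_B = ln Z + ⟨E⟩/kT = ln(1.171) + 1.962/6.71 = 0.1579 + 0.2924 = 0.45.

0.45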